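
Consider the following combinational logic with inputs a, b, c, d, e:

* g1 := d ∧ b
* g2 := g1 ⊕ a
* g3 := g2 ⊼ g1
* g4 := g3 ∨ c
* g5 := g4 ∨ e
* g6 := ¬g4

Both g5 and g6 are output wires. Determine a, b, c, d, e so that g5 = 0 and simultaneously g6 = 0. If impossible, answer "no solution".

Across all 32 input combinations, none give both g5 = 0 and g6 = 0.

no solution exists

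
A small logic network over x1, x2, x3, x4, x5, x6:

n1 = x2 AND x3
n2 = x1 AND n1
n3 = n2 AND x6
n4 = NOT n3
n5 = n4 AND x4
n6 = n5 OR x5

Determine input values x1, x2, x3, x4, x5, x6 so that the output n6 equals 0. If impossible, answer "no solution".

n6 = n5 OR x5 must be 0, so both n5 = 0 and x5 = 0.
n5 = n4 AND x4 must be 0, so at least one of n4, x4 is 0.
Check with x1=1, x2=1, x3=1, x4=0, x5=0, x6=1:
n1 = x2 AND x3 = 1 AND 1 = 1
n2 = x1 AND n1 = 1 AND 1 = 1
n3 = n2 AND x6 = 1 AND 1 = 1
n4 = NOT n3 = NOT 1 = 0
n5 = n4 AND x4 = 0 AND 0 = 0
n6 = n5 OR x5 = 0 OR 0 = 0
So n6 = 0 as required.

x1=1, x2=1, x3=1, x4=0, x5=0, x6=1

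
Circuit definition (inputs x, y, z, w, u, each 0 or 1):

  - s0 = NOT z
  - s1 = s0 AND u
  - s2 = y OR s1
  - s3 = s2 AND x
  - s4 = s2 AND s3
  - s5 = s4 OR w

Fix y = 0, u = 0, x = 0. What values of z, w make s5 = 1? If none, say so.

z=1, w=1

s5 = s4 OR w must be 1, so at least one of s4, w is 1.
Check with y = 0, u = 0, x = 0 and z=1, w=1:
s0 = NOT z = NOT 1 = 0
s1 = s0 AND u = 0 AND 0 = 0
s2 = y OR s1 = 0 OR 0 = 0
s3 = s2 AND x = 0 AND 0 = 0
s4 = s2 AND s3 = 0 AND 0 = 0
s5 = s4 OR w = 0 OR 1 = 1
So s5 = 1.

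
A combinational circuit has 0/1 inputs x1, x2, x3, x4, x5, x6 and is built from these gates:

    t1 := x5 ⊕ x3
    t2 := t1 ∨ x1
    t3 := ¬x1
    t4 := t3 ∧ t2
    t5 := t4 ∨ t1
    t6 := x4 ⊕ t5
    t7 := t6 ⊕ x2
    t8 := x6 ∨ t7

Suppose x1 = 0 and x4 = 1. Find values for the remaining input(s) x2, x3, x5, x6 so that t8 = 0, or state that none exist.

t8 = x6 ∨ t7 must be 0, so both x6 = 0 and t7 = 0.
t7 = t6 ⊕ x2 must be 0, so t6 and x2 are equal.
Check with x1 = 0 and x4 = 1 and x2=0, x3=0, x5=1, x6=0:
t1 = x5 ⊕ x3 = 1 ⊕ 0 = 1
t2 = t1 ∨ x1 = 1 ∨ 0 = 1
t3 = ¬x1 = ¬0 = 1
t4 = t3 ∧ t2 = 1 ∧ 1 = 1
t5 = t4 ∨ t1 = 1 ∨ 1 = 1
t6 = x4 ⊕ t5 = 1 ⊕ 1 = 0
t7 = t6 ⊕ x2 = 0 ⊕ 0 = 0
t8 = x6 ∨ t7 = 0 ∨ 0 = 0
So t8 = 0.

x2=0, x3=0, x5=1, x6=0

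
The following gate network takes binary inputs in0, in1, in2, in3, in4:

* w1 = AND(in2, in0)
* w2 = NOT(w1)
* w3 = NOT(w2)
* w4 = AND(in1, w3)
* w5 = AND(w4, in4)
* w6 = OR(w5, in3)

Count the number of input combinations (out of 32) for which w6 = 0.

w6 = OR(w5, in3) must be 0, so both w5 = 0 and in3 = 0.
w5 = AND(w4, in4) must be 0, so at least one of w4, in4 is 0.
Enumerating the 32 input combinations, 15 give w6 = 0 and 17 give w6 = 1.

15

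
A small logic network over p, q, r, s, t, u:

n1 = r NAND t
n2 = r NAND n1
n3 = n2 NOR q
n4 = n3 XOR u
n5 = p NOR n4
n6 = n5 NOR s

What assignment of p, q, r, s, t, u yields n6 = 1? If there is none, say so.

n6 = n5 NOR s must be 1, so both n5 = 0 and s = 0.
n5 = p NOR n4 must be 0, so at least one of p, n4 is 1.
Check with p=1, q=1, r=1, s=0, t=0, u=1:
n1 = r NAND t = 1 NAND 0 = 1
n2 = r NAND n1 = 1 NAND 1 = 0
n3 = n2 NOR q = 0 NOR 1 = 0
n4 = n3 XOR u = 0 XOR 1 = 1
n5 = p NOR n4 = 1 NOR 1 = 0
n6 = n5 NOR s = 0 NOR 0 = 1
So n6 = 1 as required.

p=1, q=1, r=1, s=0, t=0, u=1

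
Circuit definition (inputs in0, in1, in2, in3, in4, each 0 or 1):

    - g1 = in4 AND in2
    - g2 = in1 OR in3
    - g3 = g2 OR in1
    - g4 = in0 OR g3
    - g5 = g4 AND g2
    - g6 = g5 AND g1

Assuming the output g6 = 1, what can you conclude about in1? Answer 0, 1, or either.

Both values of in1 occur among assignments with g6 = 1:
  in1=0: in0=0, in1=0, in2=1, in3=1, in4=1
  in1=1: in0=0, in1=1, in2=1, in3=0, in4=1

either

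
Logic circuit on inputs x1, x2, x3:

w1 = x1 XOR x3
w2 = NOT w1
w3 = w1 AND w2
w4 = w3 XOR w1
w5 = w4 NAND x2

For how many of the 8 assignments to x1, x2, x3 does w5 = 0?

w5 = w4 NAND x2 must be 0, so both w4 = 1 and x2 = 1.
w4 = w3 XOR w1 must be 1, so w3 and w1 differ.
Satisfying assignments:
  x1=0, x2=1, x3=1
  x1=1, x2=1, x3=0

2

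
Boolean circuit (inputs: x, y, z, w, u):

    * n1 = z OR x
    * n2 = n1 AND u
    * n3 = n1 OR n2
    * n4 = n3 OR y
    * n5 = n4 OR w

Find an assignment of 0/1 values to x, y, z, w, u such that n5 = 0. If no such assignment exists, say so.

x=0, y=0, z=0, w=0, u=1

Check with x=0, y=0, z=0, w=0, u=1:
n1 = z OR x = 0 OR 0 = 0
n2 = n1 AND u = 0 AND 1 = 0
n3 = n1 OR n2 = 0 OR 0 = 0
n4 = n3 OR y = 0 OR 0 = 0
n5 = n4 OR w = 0 OR 0 = 0
So n5 = 0 as required.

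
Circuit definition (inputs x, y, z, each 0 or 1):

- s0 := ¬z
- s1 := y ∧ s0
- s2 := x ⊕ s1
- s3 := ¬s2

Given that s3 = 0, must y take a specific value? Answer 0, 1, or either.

Both values of y occur among assignments with s3 = 0:
  y=0: x=1, y=0, z=0
  y=1: x=0, y=1, z=0

either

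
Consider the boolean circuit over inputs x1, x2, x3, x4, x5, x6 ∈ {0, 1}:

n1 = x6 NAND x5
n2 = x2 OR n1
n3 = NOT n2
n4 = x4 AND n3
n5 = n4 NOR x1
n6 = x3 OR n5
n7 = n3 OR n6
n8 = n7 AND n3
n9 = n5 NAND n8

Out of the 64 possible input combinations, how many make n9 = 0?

n9 = n5 NAND n8 must be 0, so both n5 = 1 and n8 = 1.
n5 = n4 NOR x1 must be 1, so both n4 = 0 and x1 = 0.
Satisfying assignments:
  x1=0, x2=0, x3=0, x4=0, x5=1, x6=1
  x1=0, x2=0, x3=1, x4=0, x5=1, x6=1

2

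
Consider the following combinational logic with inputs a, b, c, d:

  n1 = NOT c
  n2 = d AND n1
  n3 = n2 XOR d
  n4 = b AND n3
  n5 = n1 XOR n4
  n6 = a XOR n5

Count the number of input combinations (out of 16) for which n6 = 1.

n6 = a XOR n5 must be 1, so a and n5 differ.
Enumerating the 16 input combinations, 8 give n6 = 1 and 8 give n6 = 0.

8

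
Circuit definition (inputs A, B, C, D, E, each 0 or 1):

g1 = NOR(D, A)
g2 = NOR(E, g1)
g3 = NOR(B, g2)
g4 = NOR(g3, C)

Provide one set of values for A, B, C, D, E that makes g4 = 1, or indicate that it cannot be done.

A=0, B=1, C=0, D=0, E=0

Check with A=0, B=1, C=0, D=0, E=0:
g1 = NOR(D, A) = NOR(0, 0) = 1
g2 = NOR(E, g1) = NOR(0, 1) = 0
g3 = NOR(B, g2) = NOR(1, 0) = 0
g4 = NOR(g3, C) = NOR(0, 0) = 1
So g4 = 1 as required.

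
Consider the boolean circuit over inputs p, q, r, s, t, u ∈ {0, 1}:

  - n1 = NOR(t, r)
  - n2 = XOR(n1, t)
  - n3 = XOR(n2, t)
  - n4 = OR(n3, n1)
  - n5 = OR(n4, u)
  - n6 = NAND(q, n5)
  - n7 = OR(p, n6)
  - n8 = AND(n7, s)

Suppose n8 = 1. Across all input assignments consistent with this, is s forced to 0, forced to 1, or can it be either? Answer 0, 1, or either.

n8 = AND(n7, s) must be 1, so both n7 = 1 and s = 1.
n7 = OR(p, n6) must be 1, so at least one of p, n6 is 1.
Every assignment with n8 = 1 has s = 1; there are 27 such assignment(s).

1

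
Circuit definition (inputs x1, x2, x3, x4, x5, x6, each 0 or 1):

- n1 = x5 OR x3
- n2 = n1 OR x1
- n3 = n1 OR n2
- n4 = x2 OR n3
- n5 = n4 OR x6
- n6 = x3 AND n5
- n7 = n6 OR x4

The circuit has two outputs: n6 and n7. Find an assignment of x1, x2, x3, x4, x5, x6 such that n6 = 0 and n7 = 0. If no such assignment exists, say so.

x1=1, x2=1, x3=0, x4=0, x5=0, x6=1

Check with x1=1, x2=1, x3=0, x4=0, x5=0, x6=1:
n1 = x5 OR x3 = 0 OR 0 = 0
n2 = n1 OR x1 = 0 OR 1 = 1
n3 = n1 OR n2 = 0 OR 1 = 1
n4 = x2 OR n3 = 1 OR 1 = 1
n5 = n4 OR x6 = 1 OR 1 = 1
n6 = x3 AND n5 = 0 AND 1 = 0
n7 = n6 OR x4 = 0 OR 0 = 0
So n6 = 0 and n7 = 0.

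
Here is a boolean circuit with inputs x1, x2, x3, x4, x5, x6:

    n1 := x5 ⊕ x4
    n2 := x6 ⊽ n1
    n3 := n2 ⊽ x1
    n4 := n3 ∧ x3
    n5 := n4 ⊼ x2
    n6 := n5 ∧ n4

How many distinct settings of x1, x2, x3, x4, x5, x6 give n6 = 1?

6

n6 = n5 ∧ n4 must be 1, so both n5 = 1 and n4 = 1.
Satisfying assignments:
  x1=0, x2=0, x3=1, x4=0, x5=0, x6=1
  x1=0, x2=0, x3=1, x4=0, x5=1, x6=0
  x1=0, x2=0, x3=1, x4=0, x5=1, x6=1
  x1=0, x2=0, x3=1, x4=1, x5=0, x6=0
  x1=0, x2=0, x3=1, x4=1, x5=0, x6=1
  x1=0, x2=0, x3=1, x4=1, x5=1, x6=1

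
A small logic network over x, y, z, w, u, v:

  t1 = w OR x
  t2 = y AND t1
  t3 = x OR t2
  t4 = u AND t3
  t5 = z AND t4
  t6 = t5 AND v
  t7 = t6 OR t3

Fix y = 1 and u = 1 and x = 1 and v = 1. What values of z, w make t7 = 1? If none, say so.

z=1 w=0

Check with y = 1 and u = 1 and x = 1 and v = 1 and z=1, w=0:
t1 = w OR x = 0 OR 1 = 1
t2 = y AND t1 = 1 AND 1 = 1
t3 = x OR t2 = 1 OR 1 = 1
t4 = u AND t3 = 1 AND 1 = 1
t5 = z AND t4 = 1 AND 1 = 1
t6 = t5 AND v = 1 AND 1 = 1
t7 = t6 OR t3 = 1 OR 1 = 1
So t7 = 1.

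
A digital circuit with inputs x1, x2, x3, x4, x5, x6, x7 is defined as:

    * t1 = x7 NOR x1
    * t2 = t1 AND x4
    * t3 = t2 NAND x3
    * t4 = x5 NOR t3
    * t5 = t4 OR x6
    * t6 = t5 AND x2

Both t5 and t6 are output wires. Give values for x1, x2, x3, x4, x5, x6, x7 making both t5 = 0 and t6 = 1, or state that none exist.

Across all 128 input combinations, none give both t5 = 0 and t6 = 1.

no solution exists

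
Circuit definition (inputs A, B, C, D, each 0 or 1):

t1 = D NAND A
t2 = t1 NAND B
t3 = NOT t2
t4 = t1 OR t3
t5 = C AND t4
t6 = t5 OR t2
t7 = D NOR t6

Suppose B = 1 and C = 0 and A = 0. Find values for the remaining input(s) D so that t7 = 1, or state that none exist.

Check with B = 1 and C = 0 and A = 0 and D=0:
t1 = D NAND A = 0 NAND 0 = 1
t2 = t1 NAND B = 1 NAND 1 = 0
t3 = NOT t2 = NOT 0 = 1
t4 = t1 OR t3 = 1 OR 1 = 1
t5 = C AND t4 = 0 AND 1 = 0
t6 = t5 OR t2 = 0 OR 0 = 0
t7 = D NOR t6 = 0 NOR 0 = 1
So t7 = 1.

D=0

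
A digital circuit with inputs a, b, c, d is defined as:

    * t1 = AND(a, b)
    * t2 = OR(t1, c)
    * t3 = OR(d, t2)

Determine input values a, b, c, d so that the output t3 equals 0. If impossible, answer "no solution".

a=0 b=1 c=0 d=0

Check with a=0 b=1 c=0 d=0:
t1 = AND(a, b) = AND(0, 1) = 0
t2 = OR(t1, c) = OR(0, 0) = 0
t3 = OR(d, t2) = OR(0, 0) = 0
So t3 = 0 as required.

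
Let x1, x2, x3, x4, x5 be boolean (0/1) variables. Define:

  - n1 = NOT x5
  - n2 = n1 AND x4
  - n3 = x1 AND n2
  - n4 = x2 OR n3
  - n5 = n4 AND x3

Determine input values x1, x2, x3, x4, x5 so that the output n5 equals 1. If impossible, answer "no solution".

x1=1, x2=1, x3=1, x4=1, x5=0

Check with x1=1, x2=1, x3=1, x4=1, x5=0:
n1 = NOT x5 = NOT 0 = 1
n2 = n1 AND x4 = 1 AND 1 = 1
n3 = x1 AND n2 = 1 AND 1 = 1
n4 = x2 OR n3 = 1 OR 1 = 1
n5 = n4 AND x3 = 1 AND 1 = 1
So n5 = 1 as required.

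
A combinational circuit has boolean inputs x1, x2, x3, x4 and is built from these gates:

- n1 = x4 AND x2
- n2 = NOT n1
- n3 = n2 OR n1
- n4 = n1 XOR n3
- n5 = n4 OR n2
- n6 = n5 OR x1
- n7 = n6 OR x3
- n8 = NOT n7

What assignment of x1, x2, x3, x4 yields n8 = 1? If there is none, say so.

x1=0, x2=1, x3=0, x4=1

Check with x1=0, x2=1, x3=0, x4=1:
n1 = x4 AND x2 = 1 AND 1 = 1
n2 = NOT n1 = NOT 1 = 0
n3 = n2 OR n1 = 0 OR 1 = 1
n4 = n1 XOR n3 = 1 XOR 1 = 0
n5 = n4 OR n2 = 0 OR 0 = 0
n6 = n5 OR x1 = 0 OR 0 = 0
n7 = n6 OR x3 = 0 OR 0 = 0
n8 = NOT n7 = NOT 0 = 1
So n8 = 1 as required.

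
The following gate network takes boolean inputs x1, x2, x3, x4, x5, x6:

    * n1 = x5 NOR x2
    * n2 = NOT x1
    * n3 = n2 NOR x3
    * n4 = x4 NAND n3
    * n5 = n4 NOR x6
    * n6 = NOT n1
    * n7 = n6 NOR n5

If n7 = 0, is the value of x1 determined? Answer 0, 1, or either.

Both values of x1 occur among assignments with n7 = 0:
  x1=0: x1=0, x2=0, x3=0, x4=0, x5=1, x6=0
  x1=1: x1=1, x2=0, x3=0, x4=0, x5=1, x6=0

either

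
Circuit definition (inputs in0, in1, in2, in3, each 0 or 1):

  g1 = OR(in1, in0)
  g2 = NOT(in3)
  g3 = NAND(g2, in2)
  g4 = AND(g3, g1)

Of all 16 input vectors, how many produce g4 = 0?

7

g4 = AND(g3, g1) must be 0, so at least one of g3, g1 is 0.
Enumerating the 16 input combinations, 7 give g4 = 0 and 9 give g4 = 1.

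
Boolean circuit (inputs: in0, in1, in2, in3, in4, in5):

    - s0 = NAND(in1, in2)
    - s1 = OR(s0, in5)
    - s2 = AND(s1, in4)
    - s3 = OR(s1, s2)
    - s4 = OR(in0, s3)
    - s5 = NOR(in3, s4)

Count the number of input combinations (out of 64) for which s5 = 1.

s5 = NOR(in3, s4) must be 1, so both in3 = 0 and s4 = 0.
s4 = OR(in0, s3) must be 0, so both in0 = 0 and s3 = 0.
Satisfying assignments:
  in0=0, in1=1, in2=1, in3=0, in4=0, in5=0
  in0=0, in1=1, in2=1, in3=0, in4=1, in5=0

2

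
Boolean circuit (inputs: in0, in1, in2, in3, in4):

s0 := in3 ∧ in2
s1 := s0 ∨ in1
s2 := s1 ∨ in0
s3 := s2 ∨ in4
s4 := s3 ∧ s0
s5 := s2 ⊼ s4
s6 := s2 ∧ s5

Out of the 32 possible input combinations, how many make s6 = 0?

14

s6 = s2 ∧ s5 must be 0, so at least one of s2, s5 is 0.
Enumerating the 32 input combinations, 14 give s6 = 0 and 18 give s6 = 1.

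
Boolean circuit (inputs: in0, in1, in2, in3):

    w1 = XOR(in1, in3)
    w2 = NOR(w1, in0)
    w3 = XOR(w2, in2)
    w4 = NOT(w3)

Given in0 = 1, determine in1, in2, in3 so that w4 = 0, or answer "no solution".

in1=0, in2=1, in3=0

w4 = NOT(w3) must be 0, so w3 = 1.
w3 = XOR(w2, in2) must be 1, so w2 and in2 differ.
Check with in0 = 1 and in1=0, in2=1, in3=0:
w1 = XOR(in1, in3) = XOR(0, 0) = 0
w2 = NOR(w1, in0) = NOR(0, 1) = 0
w3 = XOR(w2, in2) = XOR(0, 1) = 1
w4 = NOT(w3) = NOT 1 = 0
So w4 = 0.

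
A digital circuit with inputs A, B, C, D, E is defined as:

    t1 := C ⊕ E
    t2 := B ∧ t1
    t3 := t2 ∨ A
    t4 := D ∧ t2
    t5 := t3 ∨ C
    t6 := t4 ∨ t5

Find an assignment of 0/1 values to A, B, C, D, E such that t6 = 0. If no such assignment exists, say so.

A=0 B=0 C=0 D=1 E=1

Check with A=0 B=0 C=0 D=1 E=1:
t1 = C ⊕ E = 0 ⊕ 1 = 1
t2 = B ∧ t1 = 0 ∧ 1 = 0
t3 = t2 ∨ A = 0 ∨ 0 = 0
t4 = D ∧ t2 = 1 ∧ 0 = 0
t5 = t3 ∨ C = 0 ∨ 0 = 0
t6 = t4 ∨ t5 = 0 ∨ 0 = 0
So t6 = 0 as required.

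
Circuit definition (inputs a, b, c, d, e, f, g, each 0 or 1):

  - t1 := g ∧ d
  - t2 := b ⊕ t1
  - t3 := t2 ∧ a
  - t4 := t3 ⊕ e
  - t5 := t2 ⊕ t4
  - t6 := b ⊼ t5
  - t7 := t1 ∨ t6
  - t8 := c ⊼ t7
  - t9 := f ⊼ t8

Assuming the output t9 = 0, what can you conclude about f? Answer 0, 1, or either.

1

t9 = f ⊼ t8 must be 0, so both f = 1 and t8 = 1.
t8 = c ⊼ t7 must be 1, so at least one of c, t7 is 0.
Every assignment with t9 = 0 has f = 1; there are 38 such assignment(s).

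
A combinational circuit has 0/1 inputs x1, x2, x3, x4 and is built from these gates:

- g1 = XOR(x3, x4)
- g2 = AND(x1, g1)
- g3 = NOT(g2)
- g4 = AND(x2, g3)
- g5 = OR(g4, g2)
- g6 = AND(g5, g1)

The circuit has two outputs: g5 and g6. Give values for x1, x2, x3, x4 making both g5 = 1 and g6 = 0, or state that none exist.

Check with x1=1 x2=1 x3=1 x4=1:
g1 = XOR(x3, x4) = XOR(1, 1) = 0
g2 = AND(x1, g1) = AND(1, 0) = 0
g3 = NOT(g2) = NOT 0 = 1
g4 = AND(x2, g3) = AND(1, 1) = 1
g5 = OR(g4, g2) = OR(1, 0) = 1
g6 = AND(g5, g1) = AND(1, 0) = 0
So g5 = 1 and g6 = 0.

x1=1 x2=1 x3=1 x4=1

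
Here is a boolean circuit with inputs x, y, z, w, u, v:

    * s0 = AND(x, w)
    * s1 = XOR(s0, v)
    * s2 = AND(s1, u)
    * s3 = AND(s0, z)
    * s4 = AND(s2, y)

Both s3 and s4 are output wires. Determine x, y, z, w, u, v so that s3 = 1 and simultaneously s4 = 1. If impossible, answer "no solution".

Check with x=1 y=1 z=1 w=1 u=1 v=0:
s0 = AND(x, w) = AND(1, 1) = 1
s1 = XOR(s0, v) = XOR(1, 0) = 1
s2 = AND(s1, u) = AND(1, 1) = 1
s3 = AND(s0, z) = AND(1, 1) = 1
s4 = AND(s2, y) = AND(1, 1) = 1
So s3 = 1 and s4 = 1.

x=1 y=1 z=1 w=1 u=1 v=0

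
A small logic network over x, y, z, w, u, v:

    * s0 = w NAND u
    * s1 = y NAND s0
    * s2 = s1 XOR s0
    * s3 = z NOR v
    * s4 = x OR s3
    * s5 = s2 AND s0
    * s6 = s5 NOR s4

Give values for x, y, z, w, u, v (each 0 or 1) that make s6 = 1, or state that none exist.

Check with x=0, y=1, z=1, w=1, u=1, v=1:
s0 = w NAND u = 1 NAND 1 = 0
s1 = y NAND s0 = 1 NAND 0 = 1
s2 = s1 XOR s0 = 1 XOR 0 = 1
s3 = z NOR v = 1 NOR 1 = 0
s4 = x OR s3 = 0 OR 0 = 0
s5 = s2 AND s0 = 1 AND 0 = 0
s6 = s5 NOR s4 = 0 NOR 0 = 1
So s6 = 1 as required.

x=0, y=1, z=1, w=1, u=1, v=1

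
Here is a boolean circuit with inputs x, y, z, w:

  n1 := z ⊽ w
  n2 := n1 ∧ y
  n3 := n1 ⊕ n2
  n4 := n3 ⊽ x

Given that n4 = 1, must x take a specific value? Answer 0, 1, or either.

n4 = n3 ⊽ x must be 1, so both n3 = 0 and x = 0.
n3 = n1 ⊕ n2 must be 0, so n1 and n2 are equal.
Every assignment with n4 = 1 has x = 0; there are 7 such assignment(s).

0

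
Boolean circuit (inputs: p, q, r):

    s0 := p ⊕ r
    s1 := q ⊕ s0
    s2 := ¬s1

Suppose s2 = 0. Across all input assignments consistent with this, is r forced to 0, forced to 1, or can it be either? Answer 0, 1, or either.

either

Both values of r occur among assignments with s2 = 0:
  r=0: p=0, q=1, r=0
  r=1: p=0, q=0, r=1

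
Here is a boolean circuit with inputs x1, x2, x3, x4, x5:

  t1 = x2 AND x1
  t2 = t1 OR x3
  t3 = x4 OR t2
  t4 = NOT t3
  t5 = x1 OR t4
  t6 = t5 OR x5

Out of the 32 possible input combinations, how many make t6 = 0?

6

t6 = t5 OR x5 must be 0, so both t5 = 0 and x5 = 0.
Satisfying assignments:
  x1=0, x2=0, x3=0, x4=1, x5=0
  x1=0, x2=0, x3=1, x4=0, x5=0
  x1=0, x2=0, x3=1, x4=1, x5=0
  x1=0, x2=1, x3=0, x4=1, x5=0
  x1=0, x2=1, x3=1, x4=0, x5=0
  x1=0, x2=1, x3=1, x4=1, x5=0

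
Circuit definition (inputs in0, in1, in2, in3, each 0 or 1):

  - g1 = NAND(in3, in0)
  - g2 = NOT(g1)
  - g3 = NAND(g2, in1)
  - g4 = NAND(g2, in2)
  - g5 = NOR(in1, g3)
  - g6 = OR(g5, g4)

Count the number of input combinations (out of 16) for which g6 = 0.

2

g6 = OR(g5, g4) must be 0, so both g5 = 0 and g4 = 0.
Satisfying assignments:
  in0=1, in1=0, in2=1, in3=1
  in0=1, in1=1, in2=1, in3=1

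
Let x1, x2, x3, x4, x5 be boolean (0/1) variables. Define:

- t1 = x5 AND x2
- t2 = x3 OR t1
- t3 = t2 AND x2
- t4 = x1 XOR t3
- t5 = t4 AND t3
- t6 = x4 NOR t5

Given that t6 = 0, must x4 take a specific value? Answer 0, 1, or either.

either

Both values of x4 occur among assignments with t6 = 0:
  x4=0: x1=0, x2=1, x3=0, x4=0, x5=1
  x4=1: x1=0, x2=0, x3=0, x4=1, x5=0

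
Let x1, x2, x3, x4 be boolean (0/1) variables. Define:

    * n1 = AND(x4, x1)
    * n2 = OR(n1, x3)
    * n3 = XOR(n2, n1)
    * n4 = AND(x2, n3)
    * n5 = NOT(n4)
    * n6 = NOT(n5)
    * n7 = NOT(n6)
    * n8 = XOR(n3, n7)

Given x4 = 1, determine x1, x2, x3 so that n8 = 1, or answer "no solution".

n8 = XOR(n3, n7) must be 1, so n3 and n7 differ.
Check with x4 = 1 and x1=0, x2=1, x3=1:
n1 = AND(x4, x1) = AND(1, 0) = 0
n2 = OR(n1, x3) = OR(0, 1) = 1
n3 = XOR(n2, n1) = XOR(1, 0) = 1
n4 = AND(x2, n3) = AND(1, 1) = 1
n5 = NOT(n4) = NOT 1 = 0
n6 = NOT(n5) = NOT 0 = 1
n7 = NOT(n6) = NOT 1 = 0
n8 = XOR(n3, n7) = XOR(1, 0) = 1
So n8 = 1.

x1=0 x2=1 x3=1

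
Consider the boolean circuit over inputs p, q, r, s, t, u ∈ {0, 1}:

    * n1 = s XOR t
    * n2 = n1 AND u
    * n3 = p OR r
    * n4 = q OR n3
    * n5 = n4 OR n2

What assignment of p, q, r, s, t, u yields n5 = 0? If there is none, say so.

p=0 q=0 r=0 s=1 t=1 u=0

n5 = n4 OR n2 must be 0, so both n4 = 0 and n2 = 0.
n4 = q OR n3 must be 0, so both q = 0 and n3 = 0.
Check with p=0 q=0 r=0 s=1 t=1 u=0:
n1 = s XOR t = 1 XOR 1 = 0
n2 = n1 AND u = 0 AND 0 = 0
n3 = p OR r = 0 OR 0 = 0
n4 = q OR n3 = 0 OR 0 = 0
n5 = n4 OR n2 = 0 OR 0 = 0
So n5 = 0 as required.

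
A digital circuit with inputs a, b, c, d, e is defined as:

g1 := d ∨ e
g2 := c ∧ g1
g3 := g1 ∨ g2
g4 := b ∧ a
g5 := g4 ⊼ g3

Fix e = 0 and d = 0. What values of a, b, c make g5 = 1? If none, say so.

g5 = g4 ⊼ g3 must be 1, so at least one of g4, g3 is 0.
Check with e = 0 and d = 0 and a=1, b=0, c=0:
g1 = d ∨ e = 0 ∨ 0 = 0
g2 = c ∧ g1 = 0 ∧ 0 = 0
g3 = g1 ∨ g2 = 0 ∨ 0 = 0
g4 = b ∧ a = 0 ∧ 1 = 0
g5 = g4 ⊼ g3 = 0 ⊼ 0 = 1
So g5 = 1.

a=1, b=0, c=0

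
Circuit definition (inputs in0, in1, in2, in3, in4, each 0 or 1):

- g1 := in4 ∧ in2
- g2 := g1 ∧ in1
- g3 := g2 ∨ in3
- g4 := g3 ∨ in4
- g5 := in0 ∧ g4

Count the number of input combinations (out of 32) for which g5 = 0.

20

g5 = in0 ∧ g4 must be 0, so at least one of in0, g4 is 0.
Enumerating the 32 input combinations, 20 give g5 = 0 and 12 give g5 = 1.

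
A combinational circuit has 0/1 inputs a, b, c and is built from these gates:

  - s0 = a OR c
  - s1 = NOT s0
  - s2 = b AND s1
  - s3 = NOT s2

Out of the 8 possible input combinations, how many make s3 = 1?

7

s3 = NOT s2 must be 1, so s2 = 0.
s2 = b AND s1 must be 0, so at least one of b, s1 is 0.
Enumerating the 8 input combinations, 7 give s3 = 1 and 1 give s3 = 0.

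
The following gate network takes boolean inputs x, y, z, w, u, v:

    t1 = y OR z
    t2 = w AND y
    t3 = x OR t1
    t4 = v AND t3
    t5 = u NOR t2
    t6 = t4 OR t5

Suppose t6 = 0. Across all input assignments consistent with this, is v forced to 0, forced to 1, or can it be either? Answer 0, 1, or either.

Both values of v occur among assignments with t6 = 0:
  v=0: x=0, y=0, z=0, w=0, u=1, v=0
  v=1: x=0, y=0, z=0, w=0, u=1, v=1

either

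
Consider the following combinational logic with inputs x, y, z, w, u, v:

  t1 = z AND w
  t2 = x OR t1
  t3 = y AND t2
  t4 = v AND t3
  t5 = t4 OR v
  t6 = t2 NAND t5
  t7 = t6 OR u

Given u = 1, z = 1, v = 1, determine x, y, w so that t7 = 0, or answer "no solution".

With u = 1, z = 1, v = 1 fixed, none of the 8 settings of x, y, w give t7 = 0.
For example, with x=0, y=0, w=1:
t1 = z AND w = 1 AND 1 = 1
t2 = x OR t1 = 0 OR 1 = 1
t3 = y AND t2 = 0 AND 1 = 0
t4 = v AND t3 = 1 AND 0 = 0
t5 = t4 OR v = 0 OR 1 = 1
t6 = t2 NAND t5 = 1 NAND 1 = 0
t7 = t6 OR u = 0 OR 1 = 1
giving t7 = 1 ≠ 0.

no solution exists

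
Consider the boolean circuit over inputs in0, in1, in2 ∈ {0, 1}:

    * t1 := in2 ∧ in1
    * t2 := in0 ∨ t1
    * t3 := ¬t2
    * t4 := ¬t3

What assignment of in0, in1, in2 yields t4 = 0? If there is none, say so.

t4 = ¬t3 must be 0, so t3 = 1.
Check with in0=0 in1=1 in2=0:
t1 = in2 ∧ in1 = 0 ∧ 1 = 0
t2 = in0 ∨ t1 = 0 ∨ 0 = 0
t3 = ¬t2 = ¬0 = 1
t4 = ¬t3 = ¬1 = 0
So t4 = 0 as required.

in0=0 in1=1 in2=0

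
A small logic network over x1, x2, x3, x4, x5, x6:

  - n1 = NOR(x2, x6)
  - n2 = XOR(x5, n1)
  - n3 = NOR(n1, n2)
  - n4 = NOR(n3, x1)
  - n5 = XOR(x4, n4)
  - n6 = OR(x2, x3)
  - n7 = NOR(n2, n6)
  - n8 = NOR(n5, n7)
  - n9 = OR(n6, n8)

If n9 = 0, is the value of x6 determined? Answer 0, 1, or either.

Both values of x6 occur among assignments with n9 = 0:
  x6=0: x1=0, x2=0, x3=0, x4=0, x5=0, x6=0
  x6=1: x1=0, x2=0, x3=0, x4=0, x5=0, x6=1

either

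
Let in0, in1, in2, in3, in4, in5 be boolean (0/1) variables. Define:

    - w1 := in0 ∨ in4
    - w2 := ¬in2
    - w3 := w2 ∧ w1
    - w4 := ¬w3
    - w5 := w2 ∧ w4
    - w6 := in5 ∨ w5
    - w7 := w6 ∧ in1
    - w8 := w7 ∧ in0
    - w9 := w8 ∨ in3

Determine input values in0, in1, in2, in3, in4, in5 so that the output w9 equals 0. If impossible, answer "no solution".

in0=0 in1=0 in2=1 in3=0 in4=1 in5=1

w9 = w8 ∨ in3 must be 0, so both w8 = 0 and in3 = 0.
Check with in0=0 in1=0 in2=1 in3=0 in4=1 in5=1:
w1 = in0 ∨ in4 = 0 ∨ 1 = 1
w2 = ¬in2 = ¬1 = 0
w3 = w2 ∧ w1 = 0 ∧ 1 = 0
w4 = ¬w3 = ¬0 = 1
w5 = w2 ∧ w4 = 0 ∧ 1 = 0
w6 = in5 ∨ w5 = 1 ∨ 0 = 1
w7 = w6 ∧ in1 = 1 ∧ 0 = 0
w8 = w7 ∧ in0 = 0 ∧ 0 = 0
w9 = w8 ∨ in3 = 0 ∨ 0 = 0
So w9 = 0 as required.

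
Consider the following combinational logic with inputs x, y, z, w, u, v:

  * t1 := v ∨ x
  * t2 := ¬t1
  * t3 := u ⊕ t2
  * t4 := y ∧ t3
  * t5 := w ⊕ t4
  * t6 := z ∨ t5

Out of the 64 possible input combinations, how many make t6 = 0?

t6 = z ∨ t5 must be 0, so both z = 0 and t5 = 0.
Enumerating the 64 input combinations, 16 give t6 = 0 and 48 give t6 = 1.

16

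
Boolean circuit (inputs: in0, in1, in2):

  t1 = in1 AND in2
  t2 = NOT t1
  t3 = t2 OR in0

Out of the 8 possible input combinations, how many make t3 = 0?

t3 = t2 OR in0 must be 0, so both t2 = 0 and in0 = 0.
t2 = NOT t1 must be 0, so t1 = 1.
t1 = in1 AND in2 must be 1, so both in1 = 1 and in2 = 1.
Satisfying assignments:
  in0=0, in1=1, in2=1

1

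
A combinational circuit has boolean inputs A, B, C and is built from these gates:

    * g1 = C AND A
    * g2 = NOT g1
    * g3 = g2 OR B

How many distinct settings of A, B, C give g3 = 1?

7

g3 = g2 OR B must be 1, so at least one of g2, B is 1.
Enumerating the 8 input combinations, 7 give g3 = 1 and 1 give g3 = 0.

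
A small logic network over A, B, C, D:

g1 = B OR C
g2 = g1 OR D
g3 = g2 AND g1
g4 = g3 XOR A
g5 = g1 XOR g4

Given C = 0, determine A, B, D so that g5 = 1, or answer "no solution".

A=1, B=1, D=0

g5 = g1 XOR g4 must be 1, so g1 and g4 differ.
Check with C = 0 and A=1, B=1, D=0:
g1 = B OR C = 1 OR 0 = 1
g2 = g1 OR D = 1 OR 0 = 1
g3 = g2 AND g1 = 1 AND 1 = 1
g4 = g3 XOR A = 1 XOR 1 = 0
g5 = g1 XOR g4 = 1 XOR 0 = 1
So g5 = 1.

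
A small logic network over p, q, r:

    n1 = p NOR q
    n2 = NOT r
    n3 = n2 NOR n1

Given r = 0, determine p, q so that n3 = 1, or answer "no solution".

no solution exists

With r = 0 fixed, none of the 4 settings of p, q give n3 = 1.
For example, with p=0, q=0:
n1 = p NOR q = 0 NOR 0 = 1
n2 = NOT r = NOT 0 = 1
n3 = n2 NOR n1 = 1 NOR 1 = 0
giving n3 = 0 ≠ 1.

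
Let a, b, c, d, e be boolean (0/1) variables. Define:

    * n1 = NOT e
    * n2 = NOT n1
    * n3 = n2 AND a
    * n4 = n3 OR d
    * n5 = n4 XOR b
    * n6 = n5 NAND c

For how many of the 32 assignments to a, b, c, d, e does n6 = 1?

24

n6 = n5 NAND c must be 1, so at least one of n5, c is 0.
Enumerating the 32 input combinations, 24 give n6 = 1 and 8 give n6 = 0.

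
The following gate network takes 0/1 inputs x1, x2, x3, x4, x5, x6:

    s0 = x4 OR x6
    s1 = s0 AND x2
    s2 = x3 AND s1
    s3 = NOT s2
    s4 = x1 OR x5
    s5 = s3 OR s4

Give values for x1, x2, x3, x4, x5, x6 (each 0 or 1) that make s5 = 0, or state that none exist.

Check with x1=0, x2=1, x3=1, x4=1, x5=0, x6=0:
s0 = x4 OR x6 = 1 OR 0 = 1
s1 = s0 AND x2 = 1 AND 1 = 1
s2 = x3 AND s1 = 1 AND 1 = 1
s3 = NOT s2 = NOT 1 = 0
s4 = x1 OR x5 = 0 OR 0 = 0
s5 = s3 OR s4 = 0 OR 0 = 0
So s5 = 0 as required.

x1=0, x2=1, x3=1, x4=1, x5=0, x6=0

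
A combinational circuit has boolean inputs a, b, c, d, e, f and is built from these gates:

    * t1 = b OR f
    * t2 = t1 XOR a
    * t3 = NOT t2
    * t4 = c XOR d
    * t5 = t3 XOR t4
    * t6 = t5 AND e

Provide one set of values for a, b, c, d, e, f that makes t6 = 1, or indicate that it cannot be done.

t6 = t5 AND e must be 1, so both t5 = 1 and e = 1.
t5 = t3 XOR t4 must be 1, so t3 and t4 differ.
Check with a=1, b=0, c=1, d=0, e=1, f=0:
t1 = b OR f = 0 OR 0 = 0
t2 = t1 XOR a = 0 XOR 1 = 1
t3 = NOT t2 = NOT 1 = 0
t4 = c XOR d = 1 XOR 0 = 1
t5 = t3 XOR t4 = 0 XOR 1 = 1
t6 = t5 AND e = 1 AND 1 = 1
So t6 = 1 as required.

a=1, b=0, c=1, d=0, e=1, f=0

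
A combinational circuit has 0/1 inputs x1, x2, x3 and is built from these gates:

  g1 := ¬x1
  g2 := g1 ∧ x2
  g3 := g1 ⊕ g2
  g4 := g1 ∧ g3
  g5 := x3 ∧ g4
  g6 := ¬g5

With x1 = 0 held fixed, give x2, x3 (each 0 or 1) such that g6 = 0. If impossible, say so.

g6 = ¬g5 must be 0, so g5 = 1.
g5 = x3 ∧ g4 must be 1, so both x3 = 1 and g4 = 1.
Check with x1 = 0 and x2=0, x3=1:
g1 = ¬x1 = ¬0 = 1
g2 = g1 ∧ x2 = 1 ∧ 0 = 0
g3 = g1 ⊕ g2 = 1 ⊕ 0 = 1
g4 = g1 ∧ g3 = 1 ∧ 1 = 1
g5 = x3 ∧ g4 = 1 ∧ 1 = 1
g6 = ¬g5 = ¬1 = 0
So g6 = 0.

x2=0 x3=1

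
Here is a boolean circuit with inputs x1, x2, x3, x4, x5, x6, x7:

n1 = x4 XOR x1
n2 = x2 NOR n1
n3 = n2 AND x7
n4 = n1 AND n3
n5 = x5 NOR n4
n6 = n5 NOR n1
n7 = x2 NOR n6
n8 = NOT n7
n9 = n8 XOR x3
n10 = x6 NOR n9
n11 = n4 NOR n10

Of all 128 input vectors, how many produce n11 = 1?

n11 = n4 NOR n10 must be 1, so both n4 = 0 and n10 = 0.
n4 = n1 AND n3 must be 0, so at least one of n1, n3 is 0.
Enumerating the 128 input combinations, 96 give n11 = 1 and 32 give n11 = 0.

96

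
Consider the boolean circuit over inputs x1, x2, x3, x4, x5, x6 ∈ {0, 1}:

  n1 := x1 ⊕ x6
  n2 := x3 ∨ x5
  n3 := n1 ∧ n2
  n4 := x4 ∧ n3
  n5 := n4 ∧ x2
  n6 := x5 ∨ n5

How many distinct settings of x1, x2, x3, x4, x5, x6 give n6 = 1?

n6 = x5 ∨ n5 must be 1, so at least one of x5, n5 is 1.
Enumerating the 64 input combinations, 34 give n6 = 1 and 30 give n6 = 0.

34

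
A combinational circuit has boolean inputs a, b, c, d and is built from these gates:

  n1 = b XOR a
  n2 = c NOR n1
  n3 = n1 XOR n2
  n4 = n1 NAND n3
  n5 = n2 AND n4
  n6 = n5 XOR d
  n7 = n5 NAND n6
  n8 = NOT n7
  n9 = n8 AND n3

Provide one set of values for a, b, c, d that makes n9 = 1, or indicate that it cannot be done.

a=1, b=1, c=0, d=0

Check with a=1, b=1, c=0, d=0:
n1 = b XOR a = 1 XOR 1 = 0
n2 = c NOR n1 = 0 NOR 0 = 1
n3 = n1 XOR n2 = 0 XOR 1 = 1
n4 = n1 NAND n3 = 0 NAND 1 = 1
n5 = n2 AND n4 = 1 AND 1 = 1
n6 = n5 XOR d = 1 XOR 0 = 1
n7 = n5 NAND n6 = 1 NAND 1 = 0
n8 = NOT n7 = NOT 0 = 1
n9 = n8 AND n3 = 1 AND 1 = 1
So n9 = 1 as required.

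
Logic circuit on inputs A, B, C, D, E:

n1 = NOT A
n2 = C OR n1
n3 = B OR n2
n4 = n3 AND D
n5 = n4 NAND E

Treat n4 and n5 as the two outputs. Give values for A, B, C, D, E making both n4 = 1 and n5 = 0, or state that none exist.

Check with A=0 B=0 C=1 D=1 E=1:
n1 = NOT A = NOT 0 = 1
n2 = C OR n1 = 1 OR 1 = 1
n3 = B OR n2 = 0 OR 1 = 1
n4 = n3 AND D = 1 AND 1 = 1
n5 = n4 NAND E = 1 NAND 1 = 0
So n4 = 1 and n5 = 0.

A=0 B=0 C=1 D=1 E=1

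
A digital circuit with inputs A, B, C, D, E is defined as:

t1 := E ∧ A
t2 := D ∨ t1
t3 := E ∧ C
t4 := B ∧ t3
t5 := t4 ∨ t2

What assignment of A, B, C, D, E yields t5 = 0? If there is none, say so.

t5 = t4 ∨ t2 must be 0, so both t4 = 0 and t2 = 0.
Check with A=0 B=0 C=1 D=0 E=0:
t1 = E ∧ A = 0 ∧ 0 = 0
t2 = D ∨ t1 = 0 ∨ 0 = 0
t3 = E ∧ C = 0 ∧ 1 = 0
t4 = B ∧ t3 = 0 ∧ 0 = 0
t5 = t4 ∨ t2 = 0 ∨ 0 = 0
So t5 = 0 as required.

A=0 B=0 C=1 D=0 E=0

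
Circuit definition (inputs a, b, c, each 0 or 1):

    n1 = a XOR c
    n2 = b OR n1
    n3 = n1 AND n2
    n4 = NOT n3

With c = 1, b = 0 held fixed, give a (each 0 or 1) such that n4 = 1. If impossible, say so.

n4 = NOT n3 must be 1, so n3 = 0.
n3 = n1 AND n2 must be 0, so at least one of n1, n2 is 0.
Check with c = 1, b = 0 and a=1:
n1 = a XOR c = 1 XOR 1 = 0
n2 = b OR n1 = 0 OR 0 = 0
n3 = n1 AND n2 = 0 AND 0 = 0
n4 = NOT n3 = NOT 0 = 1
So n4 = 1.

a=1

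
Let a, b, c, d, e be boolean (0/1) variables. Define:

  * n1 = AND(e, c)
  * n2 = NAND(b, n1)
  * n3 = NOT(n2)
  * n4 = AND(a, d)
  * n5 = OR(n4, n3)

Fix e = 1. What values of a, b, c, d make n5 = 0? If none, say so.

a=1 b=1 c=0 d=0

n5 = OR(n4, n3) must be 0, so both n4 = 0 and n3 = 0.
Check with e = 1 and a=1, b=1, c=0, d=0:
n1 = AND(e, c) = AND(1, 0) = 0
n2 = NAND(b, n1) = NAND(1, 0) = 1
n3 = NOT(n2) = NOT 1 = 0
n4 = AND(a, d) = AND(1, 0) = 0
n5 = OR(n4, n3) = OR(0, 0) = 0
So n5 = 0.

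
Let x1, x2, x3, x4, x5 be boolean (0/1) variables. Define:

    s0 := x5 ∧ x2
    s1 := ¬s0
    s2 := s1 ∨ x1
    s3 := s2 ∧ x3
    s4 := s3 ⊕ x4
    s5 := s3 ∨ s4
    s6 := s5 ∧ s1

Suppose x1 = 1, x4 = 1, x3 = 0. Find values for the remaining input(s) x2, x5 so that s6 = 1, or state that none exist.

s6 = s5 ∧ s1 must be 1, so both s5 = 1 and s1 = 1.
s5 = s3 ∨ s4 must be 1, so at least one of s3, s4 is 1.
Check with x1 = 1, x4 = 1, x3 = 0 and x2=0, x5=1:
s0 = x5 ∧ x2 = 1 ∧ 0 = 0
s1 = ¬s0 = ¬0 = 1
s2 = s1 ∨ x1 = 1 ∨ 1 = 1
s3 = s2 ∧ x3 = 1 ∧ 0 = 0
s4 = s3 ⊕ x4 = 0 ⊕ 1 = 1
s5 = s3 ∨ s4 = 0 ∨ 1 = 1
s6 = s5 ∧ s1 = 1 ∧ 1 = 1
So s6 = 1.

x2=0, x5=1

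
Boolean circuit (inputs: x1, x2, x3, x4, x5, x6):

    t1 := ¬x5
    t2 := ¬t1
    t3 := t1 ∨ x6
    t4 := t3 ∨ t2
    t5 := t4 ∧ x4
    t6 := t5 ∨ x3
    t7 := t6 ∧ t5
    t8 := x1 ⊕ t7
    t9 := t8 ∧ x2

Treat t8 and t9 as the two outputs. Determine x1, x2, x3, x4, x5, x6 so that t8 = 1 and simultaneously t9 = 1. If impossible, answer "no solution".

Check with x1=1, x2=1, x3=0, x4=0, x5=0, x6=0:
t1 = ¬x5 = ¬0 = 1
t2 = ¬t1 = ¬1 = 0
t3 = t1 ∨ x6 = 1 ∨ 0 = 1
t4 = t3 ∨ t2 = 1 ∨ 0 = 1
t5 = t4 ∧ x4 = 1 ∧ 0 = 0
t6 = t5 ∨ x3 = 0 ∨ 0 = 0
t7 = t6 ∧ t5 = 0 ∧ 0 = 0
t8 = x1 ⊕ t7 = 1 ⊕ 0 = 1
t9 = t8 ∧ x2 = 1 ∧ 1 = 1
So t8 = 1 and t9 = 1.

x1=1, x2=1, x3=0, x4=0, x5=0, x6=0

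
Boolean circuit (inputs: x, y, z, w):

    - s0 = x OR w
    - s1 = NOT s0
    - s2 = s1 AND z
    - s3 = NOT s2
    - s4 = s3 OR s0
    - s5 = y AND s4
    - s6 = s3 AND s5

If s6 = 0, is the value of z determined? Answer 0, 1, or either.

Both values of z occur among assignments with s6 = 0:
  z=0: x=0, y=0, z=0, w=0
  z=1: x=0, y=0, z=1, w=0

either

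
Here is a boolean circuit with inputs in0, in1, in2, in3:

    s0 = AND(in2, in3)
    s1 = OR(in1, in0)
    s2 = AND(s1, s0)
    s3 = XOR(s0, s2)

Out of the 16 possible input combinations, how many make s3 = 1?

s3 = XOR(s0, s2) must be 1, so s0 and s2 differ.
Satisfying assignments:
  in0=0, in1=0, in2=1, in3=1

1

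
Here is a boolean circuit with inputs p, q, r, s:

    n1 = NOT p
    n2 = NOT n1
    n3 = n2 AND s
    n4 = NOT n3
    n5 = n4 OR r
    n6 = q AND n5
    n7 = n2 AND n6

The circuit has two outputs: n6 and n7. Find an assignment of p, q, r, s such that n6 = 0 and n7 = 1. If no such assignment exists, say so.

Across all 16 input combinations, none give both n6 = 0 and n7 = 1.

no solution exists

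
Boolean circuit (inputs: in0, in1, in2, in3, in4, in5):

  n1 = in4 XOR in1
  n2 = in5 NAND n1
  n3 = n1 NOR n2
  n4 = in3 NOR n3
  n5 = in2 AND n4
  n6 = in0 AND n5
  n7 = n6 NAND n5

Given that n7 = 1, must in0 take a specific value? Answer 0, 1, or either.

either

Both values of in0 occur among assignments with n7 = 1:
  in0=0: in0=0, in1=0, in2=0, in3=0, in4=0, in5=0
  in0=1: in0=1, in1=0, in2=0, in3=0, in4=0, in5=0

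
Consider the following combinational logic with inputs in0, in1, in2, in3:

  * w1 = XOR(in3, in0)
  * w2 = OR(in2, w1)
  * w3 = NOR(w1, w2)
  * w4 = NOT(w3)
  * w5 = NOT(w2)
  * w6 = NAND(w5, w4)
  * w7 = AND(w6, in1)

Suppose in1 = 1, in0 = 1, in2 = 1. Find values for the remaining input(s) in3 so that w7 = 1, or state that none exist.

in3=0

w7 = AND(w6, in1) must be 1, so both w6 = 1 and in1 = 1.
Check with in1 = 1, in0 = 1, in2 = 1 and in3=0:
w1 = XOR(in3, in0) = XOR(0, 1) = 1
w2 = OR(in2, w1) = OR(1, 1) = 1
w3 = NOR(w1, w2) = NOR(1, 1) = 0
w4 = NOT(w3) = NOT 0 = 1
w5 = NOT(w2) = NOT 1 = 0
w6 = NAND(w5, w4) = NAND(0, 1) = 1
w7 = AND(w6, in1) = AND(1, 1) = 1
So w7 = 1.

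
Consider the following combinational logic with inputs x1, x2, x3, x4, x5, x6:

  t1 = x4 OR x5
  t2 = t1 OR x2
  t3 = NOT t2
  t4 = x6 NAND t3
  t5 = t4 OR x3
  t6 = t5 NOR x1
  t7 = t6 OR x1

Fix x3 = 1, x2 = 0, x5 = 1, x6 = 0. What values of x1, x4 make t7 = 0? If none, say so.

t7 = t6 OR x1 must be 0, so both t6 = 0 and x1 = 0.
Check with x3 = 1, x2 = 0, x5 = 1, x6 = 0 and x1=0, x4=0:
t1 = x4 OR x5 = 0 OR 1 = 1
t2 = t1 OR x2 = 1 OR 0 = 1
t3 = NOT t2 = NOT 1 = 0
t4 = x6 NAND t3 = 0 NAND 0 = 1
t5 = t4 OR x3 = 1 OR 1 = 1
t6 = t5 NOR x1 = 1 NOR 0 = 0
t7 = t6 OR x1 = 0 OR 0 = 0
So t7 = 0.

x1=0, x4=0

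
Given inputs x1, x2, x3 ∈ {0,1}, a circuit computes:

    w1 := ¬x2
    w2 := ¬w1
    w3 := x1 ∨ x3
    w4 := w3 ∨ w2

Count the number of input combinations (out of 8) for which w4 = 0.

1

w4 = w3 ∨ w2 must be 0, so both w3 = 0 and w2 = 0.
w3 = x1 ∨ x3 must be 0, so both x1 = 0 and x3 = 0.
w2 = ¬w1 must be 0, so w1 = 1.
Enumerating the 8 input combinations, 1 give w4 = 0 and 7 give w4 = 1.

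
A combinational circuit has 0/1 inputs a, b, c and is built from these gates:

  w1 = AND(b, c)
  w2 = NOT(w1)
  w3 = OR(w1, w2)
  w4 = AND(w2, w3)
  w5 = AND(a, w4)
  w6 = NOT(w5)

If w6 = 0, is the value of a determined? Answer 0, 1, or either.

w6 = NOT(w5) must be 0, so w5 = 1.
w5 = AND(a, w4) must be 1, so both a = 1 and w4 = 1.
Every assignment with w6 = 0 has a = 1; there are 3 such assignment(s).
  a=1, b=0, c=0
  a=1, b=0, c=1
  a=1, b=1, c=0

1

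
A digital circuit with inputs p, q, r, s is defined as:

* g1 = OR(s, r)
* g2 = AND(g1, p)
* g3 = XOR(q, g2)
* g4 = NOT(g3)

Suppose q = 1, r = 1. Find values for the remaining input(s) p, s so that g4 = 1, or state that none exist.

g4 = NOT(g3) must be 1, so g3 = 0.
g3 = XOR(q, g2) must be 0, so q and g2 are equal.
Check with q = 1, r = 1 and p=1, s=0:
g1 = OR(s, r) = OR(0, 1) = 1
g2 = AND(g1, p) = AND(1, 1) = 1
g3 = XOR(q, g2) = XOR(1, 1) = 0
g4 = NOT(g3) = NOT 0 = 1
So g4 = 1.

p=1, s=0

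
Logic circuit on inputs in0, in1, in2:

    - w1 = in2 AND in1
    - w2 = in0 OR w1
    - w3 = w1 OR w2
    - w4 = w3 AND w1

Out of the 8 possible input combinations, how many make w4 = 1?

w4 = w3 AND w1 must be 1, so both w3 = 1 and w1 = 1.
Satisfying assignments:
  in0=0, in1=1, in2=1
  in0=1, in1=1, in2=1

2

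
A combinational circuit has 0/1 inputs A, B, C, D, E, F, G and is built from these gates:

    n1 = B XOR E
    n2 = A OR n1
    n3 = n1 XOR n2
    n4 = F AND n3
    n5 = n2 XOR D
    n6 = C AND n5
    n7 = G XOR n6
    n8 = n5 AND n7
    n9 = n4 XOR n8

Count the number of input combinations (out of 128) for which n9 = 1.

40

n9 = n4 XOR n8 must be 1, so n4 and n8 differ.
Enumerating the 128 input combinations, 40 give n9 = 1 and 88 give n9 = 0.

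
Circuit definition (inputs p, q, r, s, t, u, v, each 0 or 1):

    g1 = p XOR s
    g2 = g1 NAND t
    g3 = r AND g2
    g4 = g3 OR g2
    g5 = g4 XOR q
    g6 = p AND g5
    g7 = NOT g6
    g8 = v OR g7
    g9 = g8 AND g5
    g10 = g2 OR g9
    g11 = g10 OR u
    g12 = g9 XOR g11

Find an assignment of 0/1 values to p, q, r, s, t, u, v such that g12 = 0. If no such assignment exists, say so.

Check with p=0, q=0, r=1, s=1, t=1, u=0, v=0:
g1 = p XOR s = 0 XOR 1 = 1
g2 = g1 NAND t = 1 NAND 1 = 0
g3 = r AND g2 = 1 AND 0 = 0
g4 = g3 OR g2 = 0 OR 0 = 0
g5 = g4 XOR q = 0 XOR 0 = 0
g6 = p AND g5 = 0 AND 0 = 0
g7 = NOT g6 = NOT 0 = 1
g8 = v OR g7 = 0 OR 1 = 1
g9 = g8 AND g5 = 1 AND 0 = 0
g10 = g2 OR g9 = 0 OR 0 = 0
g11 = g10 OR u = 0 OR 0 = 0
g12 = g9 XOR g11 = 0 XOR 0 = 0
So g12 = 0 as required.

p=0, q=0, r=1, s=1, t=1, u=0, v=0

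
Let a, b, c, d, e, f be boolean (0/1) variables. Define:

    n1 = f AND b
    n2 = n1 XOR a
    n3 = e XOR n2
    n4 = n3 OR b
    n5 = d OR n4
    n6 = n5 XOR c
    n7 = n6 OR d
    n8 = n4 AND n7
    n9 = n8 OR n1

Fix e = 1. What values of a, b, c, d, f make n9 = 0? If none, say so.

a=1, b=1, c=1, d=0, f=0

Check with e = 1 and a=1, b=1, c=1, d=0, f=0:
n1 = f AND b = 0 AND 1 = 0
n2 = n1 XOR a = 0 XOR 1 = 1
n3 = e XOR n2 = 1 XOR 1 = 0
n4 = n3 OR b = 0 OR 1 = 1
n5 = d OR n4 = 0 OR 1 = 1
n6 = n5 XOR c = 1 XOR 1 = 0
n7 = n6 OR d = 0 OR 0 = 0
n8 = n4 AND n7 = 1 AND 0 = 0
n9 = n8 OR n1 = 0 OR 0 = 0
So n9 = 0.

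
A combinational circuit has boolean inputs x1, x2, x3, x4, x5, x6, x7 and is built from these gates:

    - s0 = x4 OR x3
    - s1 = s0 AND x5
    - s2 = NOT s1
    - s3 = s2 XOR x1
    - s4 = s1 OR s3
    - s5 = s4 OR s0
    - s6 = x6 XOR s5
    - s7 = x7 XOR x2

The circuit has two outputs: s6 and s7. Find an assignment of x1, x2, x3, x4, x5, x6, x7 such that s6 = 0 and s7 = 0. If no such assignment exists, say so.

x1=1, x2=1, x3=0, x4=0, x5=1, x6=0, x7=1

Check with x1=1, x2=1, x3=0, x4=0, x5=1, x6=0, x7=1:
s0 = x4 OR x3 = 0 OR 0 = 0
s1 = s0 AND x5 = 0 AND 1 = 0
s2 = NOT s1 = NOT 0 = 1
s3 = s2 XOR x1 = 1 XOR 1 = 0
s4 = s1 OR s3 = 0 OR 0 = 0
s5 = s4 OR s0 = 0 OR 0 = 0
s6 = x6 XOR s5 = 0 XOR 0 = 0
s7 = x7 XOR x2 = 1 XOR 1 = 0
So s6 = 0 and s7 = 0.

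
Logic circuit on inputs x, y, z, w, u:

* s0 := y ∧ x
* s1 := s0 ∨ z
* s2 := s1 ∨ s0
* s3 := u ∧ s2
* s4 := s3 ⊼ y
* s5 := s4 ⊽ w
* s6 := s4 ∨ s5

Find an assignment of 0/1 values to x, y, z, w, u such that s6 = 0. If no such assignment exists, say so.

x=1, y=1, z=0, w=1, u=1

s6 = s4 ∨ s5 must be 0, so both s4 = 0 and s5 = 0.
Check with x=1, y=1, z=0, w=1, u=1:
s0 = y ∧ x = 1 ∧ 1 = 1
s1 = s0 ∨ z = 1 ∨ 0 = 1
s2 = s1 ∨ s0 = 1 ∨ 1 = 1
s3 = u ∧ s2 = 1 ∧ 1 = 1
s4 = s3 ⊼ y = 1 ⊼ 1 = 0
s5 = s4 ⊽ w = 0 ⊽ 1 = 0
s6 = s4 ∨ s5 = 0 ∨ 0 = 0
So s6 = 0 as required.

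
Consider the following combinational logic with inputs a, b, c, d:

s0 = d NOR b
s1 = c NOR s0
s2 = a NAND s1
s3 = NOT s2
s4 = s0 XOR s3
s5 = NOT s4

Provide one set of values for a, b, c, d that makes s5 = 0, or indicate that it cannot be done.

a=1, b=1, c=0, d=0

Check with a=1, b=1, c=0, d=0:
s0 = d NOR b = 0 NOR 1 = 0
s1 = c NOR s0 = 0 NOR 0 = 1
s2 = a NAND s1 = 1 NAND 1 = 0
s3 = NOT s2 = NOT 0 = 1
s4 = s0 XOR s3 = 0 XOR 1 = 1
s5 = NOT s4 = NOT 1 = 0
So s5 = 0 as required.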